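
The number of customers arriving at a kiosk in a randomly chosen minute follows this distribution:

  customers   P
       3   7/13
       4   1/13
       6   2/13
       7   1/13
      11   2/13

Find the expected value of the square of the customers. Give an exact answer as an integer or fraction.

34

E[X²] = (7/13)·9 + (1/13)·16 + (2/13)·36 + (1/13)·49 + (2/13)·121
     = 34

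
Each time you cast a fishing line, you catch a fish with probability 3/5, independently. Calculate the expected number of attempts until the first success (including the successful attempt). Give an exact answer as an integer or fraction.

5/3

For a geometric distribution, E[trials] = 1/p = 1/(3/5) = 5/3.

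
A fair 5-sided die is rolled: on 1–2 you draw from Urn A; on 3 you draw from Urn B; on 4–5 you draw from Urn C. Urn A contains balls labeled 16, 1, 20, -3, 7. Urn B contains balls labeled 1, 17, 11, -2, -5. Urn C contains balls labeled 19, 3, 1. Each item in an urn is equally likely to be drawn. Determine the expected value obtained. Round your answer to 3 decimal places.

7.227

E[X | Urn A] = (16 + 1 + 20 − 3 + 7)/5 = 41/5
E[X | Urn B] = (1 + 17 + 11 − 2 − 5)/5 = 22/5
E[X | Urn C] = (19 + 3 + 1)/3 = 23/3
E[X] = (2/5)·41/5 + (1/5)·22/5 + (2/5)·23/3 = 542/75 ≈ 7.227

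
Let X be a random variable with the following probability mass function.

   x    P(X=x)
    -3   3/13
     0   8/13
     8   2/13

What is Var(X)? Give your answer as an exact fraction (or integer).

E[X] = (3/13)·(-3) + (8/13)·0 + (2/13)·8 = 7/13
E[X²] = (3/13)·9 + (8/13)·0 + (2/13)·64 = 155/13
Var(X) = 155/13 − (7/13)² = 1966/169

1966/169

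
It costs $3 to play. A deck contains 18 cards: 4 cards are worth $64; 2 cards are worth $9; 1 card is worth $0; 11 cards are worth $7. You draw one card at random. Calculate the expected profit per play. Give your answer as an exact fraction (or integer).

E[payout] = (4/18)·64 + (2/18)·9 + (1/18)·0 + (11/18)·7 = 39/2
Expected profit = 39/2 − 3 = 33/2

33/2 dollars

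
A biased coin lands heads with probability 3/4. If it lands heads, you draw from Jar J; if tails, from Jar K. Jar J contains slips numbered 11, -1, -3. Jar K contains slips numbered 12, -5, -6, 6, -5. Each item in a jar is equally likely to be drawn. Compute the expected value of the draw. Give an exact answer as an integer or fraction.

E[X | Jar J] = (11 − 1 − 3)/3 = 7/3
E[X | Jar K] = (12 − 5 − 6 + 6 − 5)/5 = 2/5
E[X] = (3/4)·7/3 + (1/4)·2/5 = 37/20

37/20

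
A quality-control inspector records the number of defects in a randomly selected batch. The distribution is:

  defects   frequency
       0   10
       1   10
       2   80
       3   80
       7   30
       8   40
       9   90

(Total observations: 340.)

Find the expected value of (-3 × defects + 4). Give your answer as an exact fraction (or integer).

-389/34

Total = 340, so P(defects=0) = 10/340, etc.
E[-3x+4] = (1/34)·4 + (1/34)·1 + (4/17)·(-2) + (4/17)·(-5) + (3/34)·(-17) + (2/17)·(-20) + (9/34)·(-23)
     = -389/34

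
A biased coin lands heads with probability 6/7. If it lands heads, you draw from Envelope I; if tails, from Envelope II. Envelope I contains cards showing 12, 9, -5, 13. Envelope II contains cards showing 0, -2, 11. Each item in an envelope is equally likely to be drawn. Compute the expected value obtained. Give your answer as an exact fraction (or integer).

E[X | Envelope I] = (12 + 9 − 5 + 13)/4 = 29/4
E[X | Envelope II] = (0 − 2 + 11)/3 = 3
E[X] = (6/7)·29/4 + (1/7)·3 = 93/14

93/14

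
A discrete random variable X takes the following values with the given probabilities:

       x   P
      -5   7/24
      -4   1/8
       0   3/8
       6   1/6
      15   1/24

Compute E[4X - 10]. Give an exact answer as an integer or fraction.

E[4x-10] = (7/24)·(-30) + (1/8)·(-26) + (3/8)·(-10) + (1/6)·14 + (1/24)·50
     = -34/3

-34/3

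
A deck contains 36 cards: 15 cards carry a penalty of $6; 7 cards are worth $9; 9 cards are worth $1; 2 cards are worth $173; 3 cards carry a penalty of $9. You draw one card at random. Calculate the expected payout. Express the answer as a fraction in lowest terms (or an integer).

301/36 dollars

E[payout] = (15/36)·(-6) + (7/36)·9 + (9/36)·1 + (2/36)·173 + (3/36)·(-9) = 301/36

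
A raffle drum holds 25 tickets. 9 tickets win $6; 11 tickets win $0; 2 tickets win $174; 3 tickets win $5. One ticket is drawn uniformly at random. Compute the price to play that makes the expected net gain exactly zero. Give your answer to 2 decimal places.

E[payout] = (9/25)·6 + (11/25)·0 + (2/25)·174 + (3/25)·5 = 417/25
Fair fee = E[payout] = 417/25 ≈ $16.68

$16.68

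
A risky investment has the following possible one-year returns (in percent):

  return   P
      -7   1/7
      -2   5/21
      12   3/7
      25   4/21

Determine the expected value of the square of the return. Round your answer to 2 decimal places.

188.71

E[X²] = (1/7)·49 + (5/21)·4 + (3/7)·144 + (4/21)·625
     = 1321/7 ≈ 188.71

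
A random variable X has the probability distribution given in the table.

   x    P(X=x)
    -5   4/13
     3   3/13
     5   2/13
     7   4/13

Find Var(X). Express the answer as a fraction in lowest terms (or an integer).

E[X] = (4/13)·(-5) + (3/13)·3 + (2/13)·5 + (4/13)·7 = 27/13
E[X²] = (4/13)·25 + (3/13)·9 + (2/13)·25 + (4/13)·49 = 373/13
Var(X) = 373/13 − (27/13)² = 4120/169

4120/169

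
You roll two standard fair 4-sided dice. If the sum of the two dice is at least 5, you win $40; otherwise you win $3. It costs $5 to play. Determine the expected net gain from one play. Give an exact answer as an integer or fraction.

169/8 dollars

E[payout] = (3/8)·3 + (5/8)·40 = 209/8
Expected profit = 209/8 − 5 = 169/8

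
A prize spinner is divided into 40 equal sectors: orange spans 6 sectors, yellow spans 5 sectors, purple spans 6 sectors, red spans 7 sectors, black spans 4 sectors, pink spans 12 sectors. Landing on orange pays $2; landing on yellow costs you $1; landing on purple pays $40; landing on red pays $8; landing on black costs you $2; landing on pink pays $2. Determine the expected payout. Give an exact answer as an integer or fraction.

E[payout] = (6/40)·2 + (5/40)·(-1) + (6/40)·40 + (7/40)·8 + (4/40)·(-2) + (12/40)·2 = 319/40

319/40 dollars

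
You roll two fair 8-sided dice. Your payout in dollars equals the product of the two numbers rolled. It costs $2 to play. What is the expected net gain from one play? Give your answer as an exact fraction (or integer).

73/4 dollars

Distribution of the product of the two numbers rolled: 1 w.p. 1/64, 2 w.p. 1/32, 3 w.p. 1/32, 4 w.p. 3/64, 5 w.p. 1/32, 6 w.p. 1/16, …
E[payout] = (1/64)·1 + (1/32)·2 + (1/32)·3 + (3/64)·4 + (1/32)·5 + (1/16)·6 + (1/32)·7 + (1/16)·8 + (1/64)·9 + (1/32)·10 + (1/16)·12 + (1/32)·14 + (1/32)·15 + (3/64)·16 + (1/32)·18 + (1/32)·20 + (1/32)·21 + (1/16)·24 + (1/64)·25 + (1/32)·28 + (1/32)·30 + (1/32)·32 + (1/32)·35 + (1/64)·36 + (1/32)·40 + (1/32)·42 + (1/32)·48 + (1/64)·49 + (1/32)·56 + (1/64)·64 = 81/4
Expected profit = 81/4 − 2 = 73/4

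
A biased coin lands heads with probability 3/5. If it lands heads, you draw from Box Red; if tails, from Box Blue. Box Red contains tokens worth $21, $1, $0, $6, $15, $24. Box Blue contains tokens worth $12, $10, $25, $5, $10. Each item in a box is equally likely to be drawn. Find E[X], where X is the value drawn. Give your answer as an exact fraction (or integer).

E[X | Box Red] = (21 + 1 + 0 + 6 + 15 + 24)/6 = 67/6
E[X | Box Blue] = (12 + 10 + 25 + 5 + 10)/5 = 62/5
E[X] = (3/5)·67/6 + (2/5)·62/5 = 583/50

583/50 dollars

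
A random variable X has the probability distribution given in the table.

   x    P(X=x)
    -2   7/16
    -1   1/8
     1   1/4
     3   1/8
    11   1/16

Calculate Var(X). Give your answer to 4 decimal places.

10.7148

E[X] = (7/16)·(-2) + (1/8)·(-1) + (1/4)·1 + (1/8)·3 + (1/16)·11 = 5/16
E[X²] = (7/16)·4 + (1/8)·1 + (1/4)·1 + (1/8)·9 + (1/16)·121 = 173/16
Var(X) = 173/16 − (5/16)² = 2743/256 ≈ 10.7148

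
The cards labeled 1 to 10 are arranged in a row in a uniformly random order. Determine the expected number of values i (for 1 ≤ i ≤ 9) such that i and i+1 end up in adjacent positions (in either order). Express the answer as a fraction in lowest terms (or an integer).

For each i ∈ {1,…,9}, let Xᵢ = 1 if i and i+1 are adjacent. P(Xᵢ=1) = 2·(10−1)!/10! = 2/10.
By linearity, E[ΣXᵢ] = (9)·(2/10) = 9/5.

9/5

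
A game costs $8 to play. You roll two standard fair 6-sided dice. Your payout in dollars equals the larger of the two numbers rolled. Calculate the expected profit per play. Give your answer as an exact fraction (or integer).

-127/36 dollars

Distribution of the larger of the two numbers rolled: 1 w.p. 1/36, 2 w.p. 1/12, 3 w.p. 5/36, 4 w.p. 7/36, 5 w.p. 1/4, 6 w.p. 11/36
E[payout] = (1/36)·1 + (1/12)·2 + (5/36)·3 + (7/36)·4 + (1/4)·5 + (11/36)·6 = 161/36
Expected profit = 161/36 − 8 = -127/36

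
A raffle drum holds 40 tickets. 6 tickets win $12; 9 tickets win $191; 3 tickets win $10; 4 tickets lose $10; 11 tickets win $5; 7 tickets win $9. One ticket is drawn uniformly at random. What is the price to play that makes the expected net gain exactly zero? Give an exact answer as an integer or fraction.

E[payout] = (6/40)·12 + (9/40)·191 + (3/40)·10 + (4/40)·(-10) + (11/40)·5 + (7/40)·9 = 1899/40
Fair fee = E[payout] = 1899/40

1899/40 dollars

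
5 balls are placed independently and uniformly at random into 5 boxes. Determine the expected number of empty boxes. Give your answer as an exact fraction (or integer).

1024/625

Let Xⱼ=1 if box j is empty. P(Xⱼ=1) = ((5-1)/5)^5 = 1024/3125.
By linearity, E[#empty] = 5·1024/3125 = 1024/625.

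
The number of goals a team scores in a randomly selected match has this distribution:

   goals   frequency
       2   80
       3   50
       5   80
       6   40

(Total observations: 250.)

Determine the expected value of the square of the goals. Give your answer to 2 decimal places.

Total = 250, so P(goals=2) = 80/250, etc.
E[X²] = (8/25)·4 + (1/5)·9 + (8/25)·25 + (4/25)·36
     = 421/25 ≈ 16.84

16.84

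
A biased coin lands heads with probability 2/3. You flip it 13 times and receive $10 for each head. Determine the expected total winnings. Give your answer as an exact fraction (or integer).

E[#heads] = 13·2/3 = 26/3 (linearity over flips).
E[winnings] = 10·26/3 = 260/3.

260/3 dollars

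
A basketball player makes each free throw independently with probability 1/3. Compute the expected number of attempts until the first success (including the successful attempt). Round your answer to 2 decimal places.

3.00

For a geometric distribution, E[trials] = 1/p = 1/(1/3) = 3.
≈ 3.00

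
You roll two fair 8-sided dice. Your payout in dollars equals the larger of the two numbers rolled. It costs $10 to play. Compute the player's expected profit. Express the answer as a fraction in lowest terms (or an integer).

-67/16 dollars

Distribution of the larger of the two numbers rolled: 1 w.p. 1/64, 2 w.p. 3/64, 3 w.p. 5/64, 4 w.p. 7/64, 5 w.p. 9/64, 6 w.p. 11/64, …
E[payout] = (1/64)·1 + (3/64)·2 + (5/64)·3 + (7/64)·4 + (9/64)·5 + (11/64)·6 + (13/64)·7 + (15/64)·8 = 93/16
Expected profit = 93/16 − 10 = -67/16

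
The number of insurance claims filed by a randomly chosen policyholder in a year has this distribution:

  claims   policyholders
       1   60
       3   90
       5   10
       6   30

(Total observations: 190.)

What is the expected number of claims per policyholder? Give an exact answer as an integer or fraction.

56/19

Total = 190, so P(claims=1) = 60/190, etc.
E[X] = (6/19)·1 + (9/19)·3 + (1/19)·5 + (3/19)·6
     = 56/19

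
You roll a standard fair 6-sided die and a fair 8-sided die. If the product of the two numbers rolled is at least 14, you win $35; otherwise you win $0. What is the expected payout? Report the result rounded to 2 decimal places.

E[payout] = (25/48)·0 + (23/48)·35 = 805/48
≈ $16.77

$16.77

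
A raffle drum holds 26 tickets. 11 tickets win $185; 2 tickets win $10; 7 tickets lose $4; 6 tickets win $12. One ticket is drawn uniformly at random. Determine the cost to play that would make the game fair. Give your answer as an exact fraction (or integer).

2099/26 dollars

E[payout] = (11/26)·185 + (2/26)·10 + (7/26)·(-4) + (6/26)·12 = 2099/26
Fair fee = E[payout] = 2099/26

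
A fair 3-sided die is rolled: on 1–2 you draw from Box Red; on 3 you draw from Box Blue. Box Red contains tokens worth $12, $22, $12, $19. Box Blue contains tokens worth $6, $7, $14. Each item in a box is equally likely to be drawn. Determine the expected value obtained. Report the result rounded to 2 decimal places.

$13.83

E[X | Box Red] = (12 + 22 + 12 + 19)/4 = 65/4
E[X | Box Blue] = (6 + 7 + 14)/3 = 9
E[X] = (2/3)·65/4 + (1/3)·9 = 83/6 ≈ 13.83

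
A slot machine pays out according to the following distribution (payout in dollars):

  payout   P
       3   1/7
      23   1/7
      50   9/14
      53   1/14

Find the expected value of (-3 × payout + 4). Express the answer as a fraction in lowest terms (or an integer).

-1609/14

E[-3x+4] = (1/7)·(-5) + (1/7)·(-65) + (9/14)·(-146) + (1/14)·(-155)
     = -1609/14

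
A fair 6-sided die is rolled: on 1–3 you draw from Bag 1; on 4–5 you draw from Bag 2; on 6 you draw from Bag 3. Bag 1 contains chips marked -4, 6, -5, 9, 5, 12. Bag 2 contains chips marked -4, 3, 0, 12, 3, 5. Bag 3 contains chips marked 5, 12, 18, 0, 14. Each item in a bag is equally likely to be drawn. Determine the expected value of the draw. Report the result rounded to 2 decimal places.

E[X | Bag 1] = (-4 + 6 − 5 + 9 + 5 + 12)/6 = 23/6
E[X | Bag 2] = (-4 + 3 + 0 + 12 + 3 + 5)/6 = 19/6
E[X | Bag 3] = (5 + 12 + 18 + 0 + 14)/5 = 49/5
E[X] = (1/2)·23/6 + (1/3)·19/6 + (1/6)·49/5 = 829/180 ≈ 4.61

4.61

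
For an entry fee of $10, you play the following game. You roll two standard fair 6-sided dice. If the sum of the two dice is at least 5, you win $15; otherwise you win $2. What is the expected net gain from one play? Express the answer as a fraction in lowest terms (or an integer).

E[payout] = (1/6)·2 + (5/6)·15 = 77/6
Expected profit = 77/6 − 10 = 17/6

17/6 dollars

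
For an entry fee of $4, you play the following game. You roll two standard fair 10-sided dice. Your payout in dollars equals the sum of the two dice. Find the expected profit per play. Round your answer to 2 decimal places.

$7.00

Distribution of the sum of the two dice: 2 w.p. 1/100, 3 w.p. 1/50, 4 w.p. 3/100, 5 w.p. 1/25, 6 w.p. 1/20, 7 w.p. 3/50, …
E[payout] = (1/100)·2 + (1/50)·3 + (3/100)·4 + (1/25)·5 + (1/20)·6 + (3/50)·7 + (7/100)·8 + (2/25)·9 + (9/100)·10 + (1/10)·11 + (9/100)·12 + (2/25)·13 + (7/100)·14 + (3/50)·15 + (1/20)·16 + (1/25)·17 + (3/100)·18 + (1/50)·19 + (1/100)·20 = 11
Expected profit = 11 − 4 = 7 ≈ $7.00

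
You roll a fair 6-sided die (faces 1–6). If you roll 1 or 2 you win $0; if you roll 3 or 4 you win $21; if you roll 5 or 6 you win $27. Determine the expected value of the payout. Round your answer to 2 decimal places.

$16.00

E[payout] = (1/3)·0 + (1/3)·21 + (1/3)·27 = 16
≈ $16.00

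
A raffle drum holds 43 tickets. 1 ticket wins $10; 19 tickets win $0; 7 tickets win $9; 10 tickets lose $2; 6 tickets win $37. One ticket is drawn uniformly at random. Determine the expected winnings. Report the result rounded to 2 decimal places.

$6.40

E[payout] = (1/43)·10 + (19/43)·0 + (7/43)·9 + (10/43)·(-2) + (6/43)·37 = 275/43
≈ $6.40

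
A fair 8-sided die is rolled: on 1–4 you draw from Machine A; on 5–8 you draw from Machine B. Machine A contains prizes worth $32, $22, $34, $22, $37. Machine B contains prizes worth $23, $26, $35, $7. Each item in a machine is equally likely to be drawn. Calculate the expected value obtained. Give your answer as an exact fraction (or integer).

1043/40 dollars

E[X | Machine A] = (32 + 22 + 34 + 22 + 37)/5 = 147/5
E[X | Machine B] = (23 + 26 + 35 + 7)/4 = 91/4
E[X] = (1/2)·147/5 + (1/2)·91/4 = 1043/40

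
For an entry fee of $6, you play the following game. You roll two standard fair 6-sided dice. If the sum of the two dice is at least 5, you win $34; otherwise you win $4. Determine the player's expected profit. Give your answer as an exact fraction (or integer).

E[payout] = (1/6)·4 + (5/6)·34 = 29
Expected profit = 29 − 6 = 23

$23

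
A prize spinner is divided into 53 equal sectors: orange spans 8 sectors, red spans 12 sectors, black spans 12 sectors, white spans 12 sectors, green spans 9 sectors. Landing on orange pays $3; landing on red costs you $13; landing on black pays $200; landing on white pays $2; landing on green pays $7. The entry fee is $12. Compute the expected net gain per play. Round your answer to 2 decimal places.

$32.43

E[payout] = (8/53)·3 + (12/53)·(-13) + (12/53)·200 + (12/53)·2 + (9/53)·7 = 2355/53
Expected profit = 2355/53 − 12 = 1719/53 ≈ $32.43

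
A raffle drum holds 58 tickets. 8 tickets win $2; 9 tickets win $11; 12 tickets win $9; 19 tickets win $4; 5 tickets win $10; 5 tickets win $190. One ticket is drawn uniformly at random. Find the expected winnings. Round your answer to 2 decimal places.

E[payout] = (8/58)·2 + (9/58)·11 + (12/58)·9 + (19/58)·4 + (5/58)·10 + (5/58)·190 = 1299/58
≈ $22.40

$22.40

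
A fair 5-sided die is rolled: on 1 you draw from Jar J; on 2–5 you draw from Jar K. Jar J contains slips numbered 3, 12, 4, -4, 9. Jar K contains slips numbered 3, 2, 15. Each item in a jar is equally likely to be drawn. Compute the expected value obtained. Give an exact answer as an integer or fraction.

472/75

E[X | Jar J] = (3 + 12 + 4 − 4 + 9)/5 = 24/5
E[X | Jar K] = (3 + 2 + 15)/3 = 20/3
E[X] = (1/5)·24/5 + (4/5)·20/3 = 472/75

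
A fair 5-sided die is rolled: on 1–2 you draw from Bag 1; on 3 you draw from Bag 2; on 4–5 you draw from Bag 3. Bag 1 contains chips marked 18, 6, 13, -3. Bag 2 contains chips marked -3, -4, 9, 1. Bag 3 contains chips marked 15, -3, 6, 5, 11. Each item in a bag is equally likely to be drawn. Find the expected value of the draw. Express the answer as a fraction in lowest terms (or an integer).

E[X | Bag 1] = (18 + 6 + 13 − 3)/4 = 17/2
E[X | Bag 2] = (-3 − 4 + 9 + 1)/4 = 3/4
E[X | Bag 3] = (15 − 3 + 6 + 5 + 11)/5 = 34/5
E[X] = (2/5)·17/2 + (1/5)·3/4 + (2/5)·34/5 = 627/100

627/100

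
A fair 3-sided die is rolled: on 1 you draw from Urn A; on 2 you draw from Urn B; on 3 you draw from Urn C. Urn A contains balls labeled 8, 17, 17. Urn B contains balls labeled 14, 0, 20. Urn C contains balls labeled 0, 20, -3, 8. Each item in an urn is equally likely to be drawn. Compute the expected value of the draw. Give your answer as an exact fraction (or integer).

E[X | Urn A] = (8 + 17 + 17)/3 = 14
E[X | Urn B] = (14 + 0 + 20)/3 = 34/3
E[X | Urn C] = (0 + 20 − 3 + 8)/4 = 25/4
E[X] = (1/3)·14 + (1/3)·34/3 + (1/3)·25/4 = 379/36

379/36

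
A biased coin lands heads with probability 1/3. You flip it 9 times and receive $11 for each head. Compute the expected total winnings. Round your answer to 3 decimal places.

E[#heads] = 9·1/3 = 3 (linearity over flips).
E[winnings] = 11·3 = 33.
≈ 33.000

$33.000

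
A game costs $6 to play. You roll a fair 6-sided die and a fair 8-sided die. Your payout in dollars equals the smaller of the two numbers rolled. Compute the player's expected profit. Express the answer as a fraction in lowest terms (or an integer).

-155/48 dollars

Distribution of the smaller of the two numbers rolled: 1 w.p. 13/48, 2 w.p. 11/48, 3 w.p. 3/16, 4 w.p. 7/48, 5 w.p. 5/48, 6 w.p. 1/16
E[payout] = (13/48)·1 + (11/48)·2 + (3/16)·3 + (7/48)·4 + (5/48)·5 + (1/16)·6 = 133/48
Expected profit = 133/48 − 6 = -155/48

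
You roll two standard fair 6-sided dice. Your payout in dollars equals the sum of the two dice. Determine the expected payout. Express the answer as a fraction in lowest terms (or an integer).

Distribution of the sum of the two dice: 2 w.p. 1/36, 3 w.p. 1/18, 4 w.p. 1/12, 5 w.p. 1/9, 6 w.p. 5/36, 7 w.p. 1/6, …
E[payout] = (1/36)·2 + (1/18)·3 + (1/12)·4 + (1/9)·5 + (5/36)·6 + (1/6)·7 + (5/36)·8 + (1/9)·9 + (1/12)·10 + (1/18)·11 + (1/36)·12 = 7

$7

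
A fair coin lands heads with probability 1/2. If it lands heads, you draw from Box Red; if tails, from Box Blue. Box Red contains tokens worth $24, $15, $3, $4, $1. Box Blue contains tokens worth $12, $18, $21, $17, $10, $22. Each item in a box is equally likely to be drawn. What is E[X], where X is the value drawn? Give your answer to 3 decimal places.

E[X | Box Red] = (24 + 15 + 3 + 4 + 1)/5 = 47/5
E[X | Box Blue] = (12 + 18 + 21 + 17 + 10 + 22)/6 = 50/3
E[X] = (1/2)·47/5 + (1/2)·50/3 = 391/30 ≈ 13.033

$13.033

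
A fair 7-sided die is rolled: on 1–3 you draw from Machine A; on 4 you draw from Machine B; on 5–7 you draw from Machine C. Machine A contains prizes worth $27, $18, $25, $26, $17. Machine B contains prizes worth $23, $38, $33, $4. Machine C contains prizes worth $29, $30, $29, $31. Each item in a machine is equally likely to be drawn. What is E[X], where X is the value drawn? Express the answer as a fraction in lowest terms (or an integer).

3631/140 dollars

E[X | Machine A] = (27 + 18 + 25 + 26 + 17)/5 = 113/5
E[X | Machine B] = (23 + 38 + 33 + 4)/4 = 49/2
E[X | Machine C] = (29 + 30 + 29 + 31)/4 = 119/4
E[X] = (3/7)·113/5 + (1/7)·49/2 + (3/7)·119/4 = 3631/140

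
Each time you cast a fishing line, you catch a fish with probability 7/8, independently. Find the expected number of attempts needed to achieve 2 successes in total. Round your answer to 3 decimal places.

2.286

By linearity (sum of 2 independent geometric waits), E[trials] = 2/p = 2/(7/8) = 16/7.
≈ 2.286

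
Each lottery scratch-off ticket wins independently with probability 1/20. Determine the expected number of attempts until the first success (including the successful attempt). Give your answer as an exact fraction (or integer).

20

For a geometric distribution, E[trials] = 1/p = 1/(1/20) = 20.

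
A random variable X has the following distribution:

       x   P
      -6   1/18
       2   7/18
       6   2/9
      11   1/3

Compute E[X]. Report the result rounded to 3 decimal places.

E[X] = (1/18)·(-6) + (7/18)·2 + (2/9)·6 + (1/3)·11
     = 49/9 ≈ 5.444

5.444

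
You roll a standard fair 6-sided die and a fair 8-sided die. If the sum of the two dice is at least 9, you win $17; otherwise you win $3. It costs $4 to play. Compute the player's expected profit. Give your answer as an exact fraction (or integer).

41/8 dollars

E[payout] = (9/16)·3 + (7/16)·17 = 73/8
Expected profit = 73/8 − 4 = 41/8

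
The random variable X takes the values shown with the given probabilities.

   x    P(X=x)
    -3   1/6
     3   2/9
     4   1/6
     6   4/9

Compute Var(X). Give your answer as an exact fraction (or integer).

119/12

E[X] = (1/6)·(-3) + (2/9)·3 + (1/6)·4 + (4/9)·6 = 7/2
E[X²] = (1/6)·9 + (2/9)·9 + (1/6)·16 + (4/9)·36 = 133/6
Var(X) = 133/6 − (7/2)² = 119/12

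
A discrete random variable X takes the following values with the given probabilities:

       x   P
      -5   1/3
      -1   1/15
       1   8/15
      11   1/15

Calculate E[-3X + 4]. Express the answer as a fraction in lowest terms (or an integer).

E[-3x+4] = (1/3)·19 + (1/15)·7 + (8/15)·1 + (1/15)·(-29)
     = 27/5

27/5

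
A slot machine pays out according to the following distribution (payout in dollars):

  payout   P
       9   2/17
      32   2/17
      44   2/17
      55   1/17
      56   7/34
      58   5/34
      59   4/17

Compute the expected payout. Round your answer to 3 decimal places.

$47.176

E[X] = (2/17)·9 + (2/17)·32 + (2/17)·44 + (1/17)·55 + (7/34)·56 + (5/34)·58 + (4/17)·59
     = 802/17 ≈ 47.176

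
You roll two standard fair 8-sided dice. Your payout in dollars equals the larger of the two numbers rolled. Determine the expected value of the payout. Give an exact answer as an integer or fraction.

93/16 dollars

Distribution of the larger of the two numbers rolled: 1 w.p. 1/64, 2 w.p. 3/64, 3 w.p. 5/64, 4 w.p. 7/64, 5 w.p. 9/64, 6 w.p. 11/64, …
E[payout] = (1/64)·1 + (3/64)·2 + (5/64)·3 + (7/64)·4 + (9/64)·5 + (11/64)·6 + (13/64)·7 + (15/64)·8 = 93/16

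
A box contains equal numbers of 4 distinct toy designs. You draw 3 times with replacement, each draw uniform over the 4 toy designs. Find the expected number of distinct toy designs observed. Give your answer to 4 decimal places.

2.3125

Let Xⱼ=1 if type j appears at least once. P(Xⱼ=1) = 1 − ((4−1)/4)^3 = 37/64.
E[#distinct] = 4·37/64 = 37/16.
≈ 2.3125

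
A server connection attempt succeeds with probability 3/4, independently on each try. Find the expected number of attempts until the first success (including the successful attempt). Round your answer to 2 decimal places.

For a geometric distribution, E[trials] = 1/p = 1/(3/4) = 4/3.
≈ 1.33

1.33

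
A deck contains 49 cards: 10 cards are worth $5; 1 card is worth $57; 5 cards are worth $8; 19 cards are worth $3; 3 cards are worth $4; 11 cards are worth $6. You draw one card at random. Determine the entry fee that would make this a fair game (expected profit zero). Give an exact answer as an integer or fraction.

E[payout] = (10/49)·5 + (1/49)·57 + (5/49)·8 + (19/49)·3 + (3/49)·4 + (11/49)·6 = 282/49
Fair fee = E[payout] = 282/49

282/49 dollars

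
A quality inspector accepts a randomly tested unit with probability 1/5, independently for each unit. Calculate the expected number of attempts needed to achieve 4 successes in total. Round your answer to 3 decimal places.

20.000

By linearity (sum of 4 independent geometric waits), E[trials] = 4/p = 4/(1/5) = 20.
≈ 20.000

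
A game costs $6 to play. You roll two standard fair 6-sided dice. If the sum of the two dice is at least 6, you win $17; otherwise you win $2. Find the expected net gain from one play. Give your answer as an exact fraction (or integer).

41/6 dollars

E[payout] = (5/18)·2 + (13/18)·17 = 77/6
Expected profit = 77/6 − 6 = 41/6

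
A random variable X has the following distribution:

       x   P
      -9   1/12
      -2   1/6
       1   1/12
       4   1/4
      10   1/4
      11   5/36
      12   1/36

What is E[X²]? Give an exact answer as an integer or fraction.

2063/36

E[X²] = (1/12)·81 + (1/6)·4 + (1/12)·1 + (1/4)·16 + (1/4)·100 + (5/36)·121 + (1/36)·144
     = 2063/36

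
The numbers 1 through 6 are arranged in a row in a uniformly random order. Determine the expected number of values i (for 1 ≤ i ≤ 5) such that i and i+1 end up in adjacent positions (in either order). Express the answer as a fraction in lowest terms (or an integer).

For each i ∈ {1,…,5}, let Xᵢ = 1 if i and i+1 are adjacent. P(Xᵢ=1) = 2·(6−1)!/6! = 2/6.
By linearity, E[ΣXᵢ] = (5)·(2/6) = 5/3.

5/3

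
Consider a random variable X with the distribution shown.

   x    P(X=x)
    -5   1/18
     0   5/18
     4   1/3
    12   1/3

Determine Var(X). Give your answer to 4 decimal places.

E[X] = (1/18)·(-5) + (5/18)·0 + (1/3)·4 + (1/3)·12 = 91/18
E[X²] = (1/18)·25 + (5/18)·0 + (1/3)·16 + (1/3)·144 = 985/18
Var(X) = 985/18 − (91/18)² = 9449/324 ≈ 29.1636

29.1636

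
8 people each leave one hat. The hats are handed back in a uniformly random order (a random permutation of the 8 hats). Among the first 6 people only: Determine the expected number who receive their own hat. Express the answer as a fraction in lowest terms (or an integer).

3/4

Let Xᵢ = 1 if person i gets their own hat. For each i, P(Xᵢ=1) = 1/8.
By linearity of expectation, E[X₁+…+X_6] = 6·(1/8) = 3/4.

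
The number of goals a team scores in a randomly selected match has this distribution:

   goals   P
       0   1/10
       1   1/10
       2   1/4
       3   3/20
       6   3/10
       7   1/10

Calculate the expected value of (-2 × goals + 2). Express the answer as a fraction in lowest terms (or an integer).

-51/10

E[-2x+2] = (1/10)·2 + (1/10)·0 + (1/4)·(-2) + (3/20)·(-4) + (3/10)·(-10) + (1/10)·(-12)
     = -51/10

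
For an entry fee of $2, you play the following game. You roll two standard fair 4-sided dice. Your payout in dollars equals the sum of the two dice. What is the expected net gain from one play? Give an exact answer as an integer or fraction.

Distribution of the sum of the two dice: 2 w.p. 1/16, 3 w.p. 1/8, 4 w.p. 3/16, 5 w.p. 1/4, 6 w.p. 3/16, 7 w.p. 1/8, …
E[payout] = (1/16)·2 + (1/8)·3 + (3/16)·4 + (1/4)·5 + (3/16)·6 + (1/8)·7 + (1/16)·8 = 5
Expected profit = 5 − 2 = 3

$3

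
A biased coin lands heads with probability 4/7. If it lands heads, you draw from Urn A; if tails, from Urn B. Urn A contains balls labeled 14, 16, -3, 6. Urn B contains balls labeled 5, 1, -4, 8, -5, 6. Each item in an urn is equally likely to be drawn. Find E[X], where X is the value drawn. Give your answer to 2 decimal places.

5.50

E[X | Urn A] = (14 + 16 − 3 + 6)/4 = 33/4
E[X | Urn B] = (5 + 1 − 4 + 8 − 5 + 6)/6 = 11/6
E[X] = (4/7)·33/4 + (3/7)·11/6 = 11/2 ≈ 5.50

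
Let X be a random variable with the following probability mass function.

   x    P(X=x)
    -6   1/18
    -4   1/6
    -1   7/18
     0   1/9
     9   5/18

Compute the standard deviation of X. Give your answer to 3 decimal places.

E[X] = 10/9, E[X²] = 248/9
Var(X) = E[X²] − (E[X])² = 248/9 − 100/81 = 2132/81
SD(X) = √(2132/81) ≈ 5.130

5.130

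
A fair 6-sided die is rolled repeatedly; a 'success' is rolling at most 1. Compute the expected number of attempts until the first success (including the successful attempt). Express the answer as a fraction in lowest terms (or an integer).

For a geometric distribution, E[trials] = 1/p = 1/(1/6) = 6.

6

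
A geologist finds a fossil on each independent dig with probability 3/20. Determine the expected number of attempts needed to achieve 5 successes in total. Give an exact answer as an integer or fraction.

100/3

By linearity (sum of 5 independent geometric waits), E[trials] = 5/p = 5/(3/20) = 100/3.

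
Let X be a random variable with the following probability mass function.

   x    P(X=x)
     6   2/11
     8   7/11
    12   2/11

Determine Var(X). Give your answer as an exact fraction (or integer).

424/121

E[X] = (2/11)·6 + (7/11)·8 + (2/11)·12 = 92/11
E[X²] = (2/11)·36 + (7/11)·64 + (2/11)·144 = 808/11
Var(X) = 808/11 − (92/11)² = 424/121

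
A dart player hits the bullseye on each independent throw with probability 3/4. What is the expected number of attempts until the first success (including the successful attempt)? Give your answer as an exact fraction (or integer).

For a geometric distribution, E[trials] = 1/p = 1/(3/4) = 4/3.

4/3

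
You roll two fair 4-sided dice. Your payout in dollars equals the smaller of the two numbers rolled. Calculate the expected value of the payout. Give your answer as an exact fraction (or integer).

15/8 dollars

Distribution of the smaller of the two numbers rolled: 1 w.p. 7/16, 2 w.p. 5/16, 3 w.p. 3/16, 4 w.p. 1/16
E[payout] = (7/16)·1 + (5/16)·2 + (3/16)·3 + (1/16)·4 = 15/8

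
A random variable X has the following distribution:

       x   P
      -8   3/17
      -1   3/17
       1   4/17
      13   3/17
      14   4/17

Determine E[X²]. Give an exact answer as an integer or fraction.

1490/17

E[X²] = (3/17)·64 + (3/17)·1 + (4/17)·1 + (3/17)·169 + (4/17)·196
     = 1490/17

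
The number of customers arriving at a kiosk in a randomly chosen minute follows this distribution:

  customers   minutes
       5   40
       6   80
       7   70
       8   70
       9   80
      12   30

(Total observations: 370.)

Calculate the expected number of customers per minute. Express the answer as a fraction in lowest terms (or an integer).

281/37

Total = 370, so P(customers=5) = 40/370, etc.
E[X] = (4/37)·5 + (8/37)·6 + (7/37)·7 + (7/37)·8 + (8/37)·9 + (3/37)·12
     = 281/37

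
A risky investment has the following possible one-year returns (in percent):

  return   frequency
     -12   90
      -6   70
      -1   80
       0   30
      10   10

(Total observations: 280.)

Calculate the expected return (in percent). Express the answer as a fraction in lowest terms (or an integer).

Total = 280, so P(return=-12) = 90/280, etc.
E[X] = (9/28)·(-12) + (1/4)·(-6) + (2/7)·(-1) + (3/28)·0 + (1/28)·10
     = -37/7

-37/7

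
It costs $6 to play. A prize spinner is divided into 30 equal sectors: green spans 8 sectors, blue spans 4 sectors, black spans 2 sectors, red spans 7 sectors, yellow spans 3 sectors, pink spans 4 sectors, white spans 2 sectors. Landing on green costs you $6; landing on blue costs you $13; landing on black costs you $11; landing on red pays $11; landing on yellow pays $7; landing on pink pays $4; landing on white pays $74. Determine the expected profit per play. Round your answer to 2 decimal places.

E[payout] = (8/30)·(-6) + (4/30)·(-13) + (2/30)·(-11) + (7/30)·11 + (3/30)·7 + (4/30)·4 + (2/30)·74 = 14/3
Expected profit = 14/3 − 6 = -4/3 ≈ -$1.33

-$1.33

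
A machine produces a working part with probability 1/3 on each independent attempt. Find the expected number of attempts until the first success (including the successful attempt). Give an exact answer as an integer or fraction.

For a geometric distribution, E[trials] = 1/p = 1/(1/3) = 3.

3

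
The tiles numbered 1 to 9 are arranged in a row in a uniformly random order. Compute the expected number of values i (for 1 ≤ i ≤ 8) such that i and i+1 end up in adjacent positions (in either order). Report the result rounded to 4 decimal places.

For each i ∈ {1,…,8}, let Xᵢ = 1 if i and i+1 are adjacent. P(Xᵢ=1) = 2·(9−1)!/9! = 2/9.
By linearity, E[ΣXᵢ] = (8)·(2/9) = 16/9.
≈ 1.7778

1.7778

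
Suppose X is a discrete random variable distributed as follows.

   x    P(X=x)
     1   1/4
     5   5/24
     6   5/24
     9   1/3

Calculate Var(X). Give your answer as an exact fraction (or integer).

E[X] = (1/4)·1 + (5/24)·5 + (5/24)·6 + (1/3)·9 = 133/24
E[X²] = (1/4)·1 + (5/24)·25 + (5/24)·36 + (1/3)·81 = 959/24
Var(X) = 959/24 − (133/24)² = 5327/576

5327/576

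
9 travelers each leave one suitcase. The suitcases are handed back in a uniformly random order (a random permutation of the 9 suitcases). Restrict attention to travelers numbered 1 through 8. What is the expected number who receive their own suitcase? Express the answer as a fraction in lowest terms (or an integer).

8/9

Let Xᵢ = 1 if person i gets their own suitcase. For each i, P(Xᵢ=1) = 1/9.
By linearity of expectation, E[X₁+…+X_8] = 8·(1/9) = 8/9.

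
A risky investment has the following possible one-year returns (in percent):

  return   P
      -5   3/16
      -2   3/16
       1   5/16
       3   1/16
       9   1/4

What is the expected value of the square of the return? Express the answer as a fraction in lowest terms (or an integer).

E[X²] = (3/16)·25 + (3/16)·4 + (5/16)·1 + (1/16)·9 + (1/4)·81
     = 425/16

425/16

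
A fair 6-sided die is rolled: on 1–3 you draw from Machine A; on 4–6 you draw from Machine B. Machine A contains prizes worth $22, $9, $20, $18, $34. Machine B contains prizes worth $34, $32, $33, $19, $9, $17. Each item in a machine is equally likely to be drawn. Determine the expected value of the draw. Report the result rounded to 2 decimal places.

$22.30

E[X | Machine A] = (22 + 9 + 20 + 18 + 34)/5 = 103/5
E[X | Machine B] = (34 + 32 + 33 + 19 + 9 + 17)/6 = 24
E[X] = (1/2)·103/5 + (1/2)·24 = 223/10 ≈ 22.30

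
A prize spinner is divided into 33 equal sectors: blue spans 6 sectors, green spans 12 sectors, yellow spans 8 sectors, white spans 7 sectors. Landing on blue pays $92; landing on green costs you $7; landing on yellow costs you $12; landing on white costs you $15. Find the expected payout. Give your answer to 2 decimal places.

E[payout] = (6/33)·92 + (12/33)·(-7) + (8/33)·(-12) + (7/33)·(-15) = 89/11
≈ $8.09

$8.09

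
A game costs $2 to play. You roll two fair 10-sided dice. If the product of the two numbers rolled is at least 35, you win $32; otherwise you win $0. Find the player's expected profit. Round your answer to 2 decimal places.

E[payout] = (63/100)·0 + (37/100)·32 = 296/25
Expected profit = 296/25 − 2 = 246/25 ≈ $9.84

$9.84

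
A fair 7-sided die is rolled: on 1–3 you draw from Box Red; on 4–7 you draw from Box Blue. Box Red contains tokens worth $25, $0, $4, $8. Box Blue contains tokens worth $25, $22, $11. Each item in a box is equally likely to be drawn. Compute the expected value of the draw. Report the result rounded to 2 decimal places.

$15.01

E[X | Box Red] = (25 + 0 + 4 + 8)/4 = 37/4
E[X | Box Blue] = (25 + 22 + 11)/3 = 58/3
E[X] = (3/7)·37/4 + (4/7)·58/3 = 1261/84 ≈ 15.01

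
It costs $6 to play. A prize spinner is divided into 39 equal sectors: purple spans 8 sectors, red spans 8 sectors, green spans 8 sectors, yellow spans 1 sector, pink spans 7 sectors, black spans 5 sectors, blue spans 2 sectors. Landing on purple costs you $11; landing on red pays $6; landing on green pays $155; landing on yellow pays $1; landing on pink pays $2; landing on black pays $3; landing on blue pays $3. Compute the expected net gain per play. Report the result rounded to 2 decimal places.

E[payout] = (8/39)·(-11) + (8/39)·6 + (8/39)·155 + (1/39)·1 + (7/39)·2 + (5/39)·3 + (2/39)·3 = 412/13
Expected profit = 412/13 − 6 = 334/13 ≈ $25.69

$25.69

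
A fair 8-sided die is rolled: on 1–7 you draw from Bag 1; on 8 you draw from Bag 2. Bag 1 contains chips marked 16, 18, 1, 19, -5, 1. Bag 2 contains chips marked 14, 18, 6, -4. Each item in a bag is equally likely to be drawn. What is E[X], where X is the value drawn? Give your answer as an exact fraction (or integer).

E[X | Bag 1] = (16 + 18 + 1 + 19 − 5 + 1)/6 = 25/3
E[X | Bag 2] = (14 + 18 + 6 − 4)/4 = 17/2
E[X] = (7/8)·25/3 + (1/8)·17/2 = 401/48

401/48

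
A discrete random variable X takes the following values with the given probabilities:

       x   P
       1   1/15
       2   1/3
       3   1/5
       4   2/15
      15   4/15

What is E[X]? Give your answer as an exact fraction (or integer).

E[X] = (1/15)·1 + (1/3)·2 + (1/5)·3 + (2/15)·4 + (4/15)·15
     = 88/15

88/15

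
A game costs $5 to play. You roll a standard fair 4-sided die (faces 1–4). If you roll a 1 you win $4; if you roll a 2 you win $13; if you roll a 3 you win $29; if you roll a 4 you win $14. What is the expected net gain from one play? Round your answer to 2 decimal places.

E[payout] = (1/4)·4 + (1/4)·13 + (1/4)·14 + (1/4)·29 = 15
Expected profit = 15 − 5 = 10 ≈ $10.00

$10.00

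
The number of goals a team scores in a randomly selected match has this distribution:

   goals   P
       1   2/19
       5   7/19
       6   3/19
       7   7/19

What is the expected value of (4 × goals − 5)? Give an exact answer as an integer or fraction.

E[4x-5] = (2/19)·(-1) + (7/19)·15 + (3/19)·19 + (7/19)·23
     = 321/19

321/19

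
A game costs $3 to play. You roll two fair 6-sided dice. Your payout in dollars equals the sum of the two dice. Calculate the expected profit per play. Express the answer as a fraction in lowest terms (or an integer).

Distribution of the sum of the two dice: 2 w.p. 1/36, 3 w.p. 1/18, 4 w.p. 1/12, 5 w.p. 1/9, 6 w.p. 5/36, 7 w.p. 1/6, …
E[payout] = (1/36)·2 + (1/18)·3 + (1/12)·4 + (1/9)·5 + (5/36)·6 + (1/6)·7 + (5/36)·8 + (1/9)·9 + (1/12)·10 + (1/18)·11 + (1/36)·12 = 7
Expected profit = 7 − 3 = 4

$4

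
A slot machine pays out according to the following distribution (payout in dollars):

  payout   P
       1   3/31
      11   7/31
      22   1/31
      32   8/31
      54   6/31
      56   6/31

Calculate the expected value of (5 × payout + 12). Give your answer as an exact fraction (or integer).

E[5x+12] = (3/31)·17 + (7/31)·67 + (1/31)·122 + (8/31)·172 + (6/31)·282 + (6/31)·292
     = 5462/31

5462/31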